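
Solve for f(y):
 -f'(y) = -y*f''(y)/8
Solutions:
 f(y) = C1 + C2*y^9


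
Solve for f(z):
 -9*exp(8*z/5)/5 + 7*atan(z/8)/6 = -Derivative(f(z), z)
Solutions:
 f(z) = C1 - 7*z*atan(z/8)/6 + 9*exp(8*z/5)/8 + 14*log(z^2 + 64)/3


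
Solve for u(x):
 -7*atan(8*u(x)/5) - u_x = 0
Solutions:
 Integral(1/atan(8*_y/5), (_y, u(x))) = C1 - 7*x


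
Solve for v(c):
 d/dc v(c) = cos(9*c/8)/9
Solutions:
 v(c) = C1 + 8*sin(9*c/8)/81


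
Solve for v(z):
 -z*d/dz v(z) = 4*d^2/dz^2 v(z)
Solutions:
 v(z) = C1 + C2*erf(sqrt(2)*z/4)


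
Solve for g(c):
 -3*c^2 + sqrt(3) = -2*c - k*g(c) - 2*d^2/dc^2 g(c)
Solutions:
 g(c) = C1*exp(-sqrt(2)*c*sqrt(-k)/2) + C2*exp(sqrt(2)*c*sqrt(-k)/2) + 3*c^2/k - 2*c/k - sqrt(3)/k - 12/k^2


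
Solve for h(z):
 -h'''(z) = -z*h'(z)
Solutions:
 h(z) = C1 + Integral(C2*airyai(z) + C3*airybi(z), z)


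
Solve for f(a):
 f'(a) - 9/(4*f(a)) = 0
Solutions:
 f(a) = -sqrt(C1 + 18*a)/2
 f(a) = sqrt(C1 + 18*a)/2


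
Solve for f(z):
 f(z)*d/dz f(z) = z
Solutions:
 f(z) = -sqrt(C1 + z^2)
 f(z) = sqrt(C1 + z^2)


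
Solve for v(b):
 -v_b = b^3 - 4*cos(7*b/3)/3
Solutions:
 v(b) = C1 - b^4/4 + 4*sin(7*b/3)/7


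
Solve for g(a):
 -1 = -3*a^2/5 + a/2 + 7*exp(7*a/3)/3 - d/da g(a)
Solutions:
 g(a) = C1 - a^3/5 + a^2/4 + a + exp(7*a/3)


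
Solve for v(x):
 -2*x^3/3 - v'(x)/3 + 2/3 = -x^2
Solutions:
 v(x) = C1 - x^4/2 + x^3 + 2*x


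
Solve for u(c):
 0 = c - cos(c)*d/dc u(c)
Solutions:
 u(c) = C1 + Integral(c/cos(c), c)


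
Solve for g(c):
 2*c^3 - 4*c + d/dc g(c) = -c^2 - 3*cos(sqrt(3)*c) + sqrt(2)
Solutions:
 g(c) = C1 - c^4/2 - c^3/3 + 2*c^2 + sqrt(2)*c - sqrt(3)*sin(sqrt(3)*c)


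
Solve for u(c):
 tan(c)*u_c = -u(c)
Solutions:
 u(c) = C1/sin(c)


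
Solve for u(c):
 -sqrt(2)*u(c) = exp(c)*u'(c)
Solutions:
 u(c) = C1*exp(sqrt(2)*exp(-c))


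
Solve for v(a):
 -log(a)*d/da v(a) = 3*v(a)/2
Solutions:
 v(a) = C1*exp(-3*li(a)/2)


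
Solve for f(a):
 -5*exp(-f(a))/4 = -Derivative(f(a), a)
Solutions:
 f(a) = log(C1 + 5*a/4)


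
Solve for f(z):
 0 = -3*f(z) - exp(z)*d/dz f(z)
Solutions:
 f(z) = C1*exp(3*exp(-z))


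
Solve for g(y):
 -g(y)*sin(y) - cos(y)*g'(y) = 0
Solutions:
 g(y) = C1*cos(y)


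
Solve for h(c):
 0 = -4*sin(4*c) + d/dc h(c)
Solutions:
 h(c) = C1 - cos(4*c)


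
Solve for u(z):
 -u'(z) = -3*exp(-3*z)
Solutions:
 u(z) = C1 - exp(-3*z)


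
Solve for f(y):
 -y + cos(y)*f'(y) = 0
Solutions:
 f(y) = C1 + Integral(y/cos(y), y)


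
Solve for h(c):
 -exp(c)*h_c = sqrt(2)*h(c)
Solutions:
 h(c) = C1*exp(sqrt(2)*exp(-c))


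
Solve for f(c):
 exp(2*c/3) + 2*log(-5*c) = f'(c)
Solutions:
 f(c) = C1 + 2*c*log(-c) + 2*c*(-1 + log(5)) + 3*exp(2*c/3)/2


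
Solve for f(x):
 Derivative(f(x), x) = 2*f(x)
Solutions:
 f(x) = C1*exp(2*x)


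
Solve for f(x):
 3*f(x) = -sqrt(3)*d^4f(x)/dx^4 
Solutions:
 f(x) = (C1*sin(sqrt(2)*3^(1/8)*x/2) + C2*cos(sqrt(2)*3^(1/8)*x/2))*exp(-sqrt(2)*3^(1/8)*x/2) + (C3*sin(sqrt(2)*3^(1/8)*x/2) + C4*cos(sqrt(2)*3^(1/8)*x/2))*exp(sqrt(2)*3^(1/8)*x/2)


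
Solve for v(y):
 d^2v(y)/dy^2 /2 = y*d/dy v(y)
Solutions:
 v(y) = C1 + C2*erfi(y)


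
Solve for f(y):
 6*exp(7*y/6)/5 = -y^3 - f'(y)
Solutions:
 f(y) = C1 - y^4/4 - 36*exp(7*y/6)/35


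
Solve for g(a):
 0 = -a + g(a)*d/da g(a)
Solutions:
 g(a) = -sqrt(C1 + a^2)
 g(a) = sqrt(C1 + a^2)


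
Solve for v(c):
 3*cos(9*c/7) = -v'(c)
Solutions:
 v(c) = C1 - 7*sin(9*c/7)/3


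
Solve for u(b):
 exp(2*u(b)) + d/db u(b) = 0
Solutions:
 u(b) = log(-sqrt(-1/(C1 - b))) - log(2)/2
 u(b) = log(-1/(C1 - b))/2 - log(2)/2


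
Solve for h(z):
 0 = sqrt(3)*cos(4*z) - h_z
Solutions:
 h(z) = C1 + sqrt(3)*sin(4*z)/4


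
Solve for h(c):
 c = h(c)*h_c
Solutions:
 h(c) = -sqrt(C1 + c^2)
 h(c) = sqrt(C1 + c^2)


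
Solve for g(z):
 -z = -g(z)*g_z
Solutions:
 g(z) = -sqrt(C1 + z^2)
 g(z) = sqrt(C1 + z^2)


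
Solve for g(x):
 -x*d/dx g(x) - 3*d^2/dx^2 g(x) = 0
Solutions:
 g(x) = C1 + C2*erf(sqrt(6)*x/6)


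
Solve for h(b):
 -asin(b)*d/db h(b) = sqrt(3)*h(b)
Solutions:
 h(b) = C1*exp(-sqrt(3)*Integral(1/asin(b), b))


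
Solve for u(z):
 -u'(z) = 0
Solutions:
 u(z) = C1


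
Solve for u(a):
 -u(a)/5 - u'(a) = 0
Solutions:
 u(a) = C1*exp(-a/5)


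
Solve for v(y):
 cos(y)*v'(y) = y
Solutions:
 v(y) = C1 + Integral(y/cos(y), y)


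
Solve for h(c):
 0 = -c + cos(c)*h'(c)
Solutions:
 h(c) = C1 + Integral(c/cos(c), c)


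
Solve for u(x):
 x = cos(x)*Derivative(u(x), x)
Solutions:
 u(x) = C1 + Integral(x/cos(x), x)


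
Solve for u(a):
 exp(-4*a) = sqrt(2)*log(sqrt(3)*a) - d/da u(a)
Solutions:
 u(a) = C1 + sqrt(2)*a*log(a) + sqrt(2)*a*(-1 + log(3)/2) + exp(-4*a)/4


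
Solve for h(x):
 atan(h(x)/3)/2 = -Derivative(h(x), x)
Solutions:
 Integral(1/atan(_y/3), (_y, h(x))) = C1 - x/2


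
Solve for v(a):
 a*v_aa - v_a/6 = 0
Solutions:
 v(a) = C1 + C2*a^(7/6)


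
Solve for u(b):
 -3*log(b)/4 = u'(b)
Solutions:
 u(b) = C1 - 3*b*log(b)/4 + 3*b/4


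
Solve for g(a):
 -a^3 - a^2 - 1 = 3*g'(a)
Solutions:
 g(a) = C1 - a^4/12 - a^3/9 - a/3


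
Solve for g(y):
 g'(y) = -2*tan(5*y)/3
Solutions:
 g(y) = C1 + 2*log(cos(5*y))/15


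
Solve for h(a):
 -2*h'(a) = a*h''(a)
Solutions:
 h(a) = C1 + C2/a


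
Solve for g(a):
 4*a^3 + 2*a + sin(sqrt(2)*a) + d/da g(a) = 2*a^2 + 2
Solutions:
 g(a) = C1 - a^4 + 2*a^3/3 - a^2 + 2*a + sqrt(2)*cos(sqrt(2)*a)/2


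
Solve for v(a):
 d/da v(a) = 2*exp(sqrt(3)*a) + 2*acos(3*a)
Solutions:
 v(a) = C1 + 2*a*acos(3*a) - 2*sqrt(1 - 9*a^2)/3 + 2*sqrt(3)*exp(sqrt(3)*a)/3


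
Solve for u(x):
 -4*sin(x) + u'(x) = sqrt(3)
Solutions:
 u(x) = C1 + sqrt(3)*x - 4*cos(x)


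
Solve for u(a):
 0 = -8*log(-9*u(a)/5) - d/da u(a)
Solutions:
 Integral(1/(log(-_y) - log(5) + 2*log(3)), (_y, u(a)))/8 = C1 - a


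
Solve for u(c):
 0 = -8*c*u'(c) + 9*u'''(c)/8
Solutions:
 u(c) = C1 + Integral(C2*airyai(4*3^(1/3)*c/3) + C3*airybi(4*3^(1/3)*c/3), c)


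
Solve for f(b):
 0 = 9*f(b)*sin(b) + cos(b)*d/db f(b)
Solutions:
 f(b) = C1*cos(b)^9


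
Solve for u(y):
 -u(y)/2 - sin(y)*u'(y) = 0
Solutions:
 u(y) = C1*(cos(y) + 1)^(1/4)/(cos(y) - 1)^(1/4)


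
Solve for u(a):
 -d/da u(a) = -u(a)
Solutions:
 u(a) = C1*exp(a)


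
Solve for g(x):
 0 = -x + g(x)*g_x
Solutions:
 g(x) = -sqrt(C1 + x^2)
 g(x) = sqrt(C1 + x^2)


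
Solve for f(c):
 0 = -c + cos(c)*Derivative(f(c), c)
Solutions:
 f(c) = C1 + Integral(c/cos(c), c)


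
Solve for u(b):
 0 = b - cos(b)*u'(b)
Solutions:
 u(b) = C1 + Integral(b/cos(b), b)


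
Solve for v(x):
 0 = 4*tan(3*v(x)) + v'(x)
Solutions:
 v(x) = -asin(C1*exp(-12*x))/3 + pi/3
 v(x) = asin(C1*exp(-12*x))/3


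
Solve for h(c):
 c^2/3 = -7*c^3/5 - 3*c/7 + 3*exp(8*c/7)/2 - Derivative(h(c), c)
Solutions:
 h(c) = C1 - 7*c^4/20 - c^3/9 - 3*c^2/14 + 21*exp(8*c/7)/16


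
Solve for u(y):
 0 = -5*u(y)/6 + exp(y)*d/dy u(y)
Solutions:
 u(y) = C1*exp(-5*exp(-y)/6)


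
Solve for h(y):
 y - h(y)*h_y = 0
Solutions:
 h(y) = -sqrt(C1 + y^2)
 h(y) = sqrt(C1 + y^2)


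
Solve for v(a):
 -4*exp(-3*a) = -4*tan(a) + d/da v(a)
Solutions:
 v(a) = C1 + 2*log(tan(a)^2 + 1) + 4*exp(-3*a)/3


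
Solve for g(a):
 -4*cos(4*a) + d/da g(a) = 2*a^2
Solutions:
 g(a) = C1 + 2*a^3/3 + sin(4*a)


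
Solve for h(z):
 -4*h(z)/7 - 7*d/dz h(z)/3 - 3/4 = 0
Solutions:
 h(z) = C1*exp(-12*z/49) - 21/16


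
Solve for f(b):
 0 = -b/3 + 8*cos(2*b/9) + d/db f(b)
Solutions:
 f(b) = C1 + b^2/6 - 36*sin(2*b/9)


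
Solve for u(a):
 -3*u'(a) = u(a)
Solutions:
 u(a) = C1*exp(-a/3)


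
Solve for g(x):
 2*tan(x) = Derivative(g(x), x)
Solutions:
 g(x) = C1 - 2*log(cos(x))


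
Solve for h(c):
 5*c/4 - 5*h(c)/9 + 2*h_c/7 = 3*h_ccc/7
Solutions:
 h(c) = C1*exp(2^(1/3)*c*(4/(sqrt(1193) + 35)^(1/3) + 2^(1/3)*(sqrt(1193) + 35)^(1/3))/12)*sin(2^(1/3)*sqrt(3)*c*(-2^(1/3)*(sqrt(1193) + 35)^(1/3) + 4/(sqrt(1193) + 35)^(1/3))/12) + C2*exp(2^(1/3)*c*(4/(sqrt(1193) + 35)^(1/3) + 2^(1/3)*(sqrt(1193) + 35)^(1/3))/12)*cos(2^(1/3)*sqrt(3)*c*(-2^(1/3)*(sqrt(1193) + 35)^(1/3) + 4/(sqrt(1193) + 35)^(1/3))/12) + C3*exp(-2^(1/3)*c*(4/(sqrt(1193) + 35)^(1/3) + 2^(1/3)*(sqrt(1193) + 35)^(1/3))/6) + 9*c/4 + 81/70


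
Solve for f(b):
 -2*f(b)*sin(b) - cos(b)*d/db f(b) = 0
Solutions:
 f(b) = C1*cos(b)^2


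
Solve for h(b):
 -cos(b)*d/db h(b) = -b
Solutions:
 h(b) = C1 + Integral(b/cos(b), b)


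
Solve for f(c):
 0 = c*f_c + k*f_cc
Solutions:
 f(c) = C1 + C2*sqrt(k)*erf(sqrt(2)*c*sqrt(1/k)/2)


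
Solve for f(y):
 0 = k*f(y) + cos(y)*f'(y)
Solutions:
 f(y) = C1*exp(k*(log(sin(y) - 1) - log(sin(y) + 1))/2)


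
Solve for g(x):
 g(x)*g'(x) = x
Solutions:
 g(x) = -sqrt(C1 + x^2)
 g(x) = sqrt(C1 + x^2)


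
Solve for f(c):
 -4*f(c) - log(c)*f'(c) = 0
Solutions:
 f(c) = C1*exp(-4*li(c))


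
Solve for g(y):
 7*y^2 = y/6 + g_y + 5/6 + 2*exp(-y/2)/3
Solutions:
 g(y) = C1 + 7*y^3/3 - y^2/12 - 5*y/6 + 4*exp(-y/2)/3


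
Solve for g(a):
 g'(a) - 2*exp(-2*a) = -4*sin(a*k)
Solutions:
 g(a) = C1 - exp(-2*a) + 4*cos(a*k)/k


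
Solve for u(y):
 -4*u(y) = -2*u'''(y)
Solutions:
 u(y) = C3*exp(2^(1/3)*y) + (C1*sin(2^(1/3)*sqrt(3)*y/2) + C2*cos(2^(1/3)*sqrt(3)*y/2))*exp(-2^(1/3)*y/2)


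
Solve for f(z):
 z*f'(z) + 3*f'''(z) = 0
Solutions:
 f(z) = C1 + Integral(C2*airyai(-3^(2/3)*z/3) + C3*airybi(-3^(2/3)*z/3), z)


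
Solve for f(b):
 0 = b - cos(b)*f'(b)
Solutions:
 f(b) = C1 + Integral(b/cos(b), b)


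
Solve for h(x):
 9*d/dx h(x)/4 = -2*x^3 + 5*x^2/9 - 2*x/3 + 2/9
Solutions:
 h(x) = C1 - 2*x^4/9 + 20*x^3/243 - 4*x^2/27 + 8*x/81


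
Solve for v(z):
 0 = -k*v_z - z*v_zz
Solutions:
 v(z) = C1 + z^(1 - re(k))*(C2*sin(log(z)*Abs(im(k))) + C3*cos(log(z)*im(k)))


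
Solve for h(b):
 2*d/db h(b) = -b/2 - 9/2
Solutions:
 h(b) = C1 - b^2/8 - 9*b/4


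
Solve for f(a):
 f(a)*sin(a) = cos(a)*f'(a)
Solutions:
 f(a) = C1/cos(a)


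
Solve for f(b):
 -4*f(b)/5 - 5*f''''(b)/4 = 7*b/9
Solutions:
 f(b) = -35*b/36 + (C1*sin(sqrt(10)*b/5) + C2*cos(sqrt(10)*b/5))*exp(-sqrt(10)*b/5) + (C3*sin(sqrt(10)*b/5) + C4*cos(sqrt(10)*b/5))*exp(sqrt(10)*b/5)


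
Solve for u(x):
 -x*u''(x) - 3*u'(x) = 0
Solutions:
 u(x) = C1 + C2/x^2


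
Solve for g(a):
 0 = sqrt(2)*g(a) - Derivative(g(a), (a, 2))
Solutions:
 g(a) = C1*exp(-2^(1/4)*a) + C2*exp(2^(1/4)*a)


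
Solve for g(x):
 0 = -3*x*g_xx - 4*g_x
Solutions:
 g(x) = C1 + C2/x^(1/3)


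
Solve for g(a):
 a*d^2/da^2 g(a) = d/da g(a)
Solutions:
 g(a) = C1 + C2*a^2


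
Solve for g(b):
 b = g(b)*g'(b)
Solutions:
 g(b) = -sqrt(C1 + b^2)
 g(b) = sqrt(C1 + b^2)


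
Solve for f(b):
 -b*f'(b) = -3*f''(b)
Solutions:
 f(b) = C1 + C2*erfi(sqrt(6)*b/6)


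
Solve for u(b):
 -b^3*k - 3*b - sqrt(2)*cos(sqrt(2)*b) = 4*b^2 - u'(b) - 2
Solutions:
 u(b) = C1 + b^4*k/4 + 4*b^3/3 + 3*b^2/2 - 2*b + sin(sqrt(2)*b)


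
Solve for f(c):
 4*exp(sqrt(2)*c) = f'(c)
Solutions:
 f(c) = C1 + 2*sqrt(2)*exp(sqrt(2)*c)


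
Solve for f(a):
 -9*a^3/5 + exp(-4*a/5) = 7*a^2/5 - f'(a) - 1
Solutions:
 f(a) = C1 + 9*a^4/20 + 7*a^3/15 - a + 5*exp(-4*a/5)/4


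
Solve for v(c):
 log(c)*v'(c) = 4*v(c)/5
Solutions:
 v(c) = C1*exp(4*li(c)/5)


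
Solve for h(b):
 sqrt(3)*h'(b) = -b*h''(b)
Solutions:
 h(b) = C1 + C2*b^(1 - sqrt(3))


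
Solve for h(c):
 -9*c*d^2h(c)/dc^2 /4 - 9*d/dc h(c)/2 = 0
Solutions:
 h(c) = C1 + C2/c


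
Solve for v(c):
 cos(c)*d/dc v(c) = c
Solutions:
 v(c) = C1 + Integral(c/cos(c), c)


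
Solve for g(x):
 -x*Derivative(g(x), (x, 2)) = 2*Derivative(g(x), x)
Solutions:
 g(x) = C1 + C2/x


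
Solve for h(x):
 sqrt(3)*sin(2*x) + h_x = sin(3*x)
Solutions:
 h(x) = C1 + sqrt(3)*cos(2*x)/2 - cos(3*x)/3


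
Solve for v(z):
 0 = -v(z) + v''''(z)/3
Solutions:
 v(z) = C1*exp(-3^(1/4)*z) + C2*exp(3^(1/4)*z) + C3*sin(3^(1/4)*z) + C4*cos(3^(1/4)*z)


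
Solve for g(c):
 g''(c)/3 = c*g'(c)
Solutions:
 g(c) = C1 + C2*erfi(sqrt(6)*c/2)


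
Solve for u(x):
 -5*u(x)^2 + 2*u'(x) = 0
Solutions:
 u(x) = -2/(C1 + 5*x)


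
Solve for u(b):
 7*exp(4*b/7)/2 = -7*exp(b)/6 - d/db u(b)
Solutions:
 u(b) = C1 - 49*exp(4*b/7)/8 - 7*exp(b)/6


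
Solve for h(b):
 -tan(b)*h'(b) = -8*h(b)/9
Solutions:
 h(b) = C1*sin(b)^(8/9)


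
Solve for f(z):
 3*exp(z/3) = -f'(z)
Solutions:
 f(z) = C1 - 9*exp(z/3)


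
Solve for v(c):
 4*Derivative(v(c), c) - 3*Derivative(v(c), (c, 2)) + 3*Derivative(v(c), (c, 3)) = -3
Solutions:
 v(c) = C1 - 3*c/4 + (C2*sin(sqrt(39)*c/6) + C3*cos(sqrt(39)*c/6))*exp(c/2)


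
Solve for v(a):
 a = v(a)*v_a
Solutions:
 v(a) = -sqrt(C1 + a^2)
 v(a) = sqrt(C1 + a^2)


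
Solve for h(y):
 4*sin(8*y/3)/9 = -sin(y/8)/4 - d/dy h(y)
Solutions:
 h(y) = C1 + 2*cos(y/8) + cos(8*y/3)/6


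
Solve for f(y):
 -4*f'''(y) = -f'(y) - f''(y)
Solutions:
 f(y) = C1 + C2*exp(y*(1 - sqrt(17))/8) + C3*exp(y*(1 + sqrt(17))/8)


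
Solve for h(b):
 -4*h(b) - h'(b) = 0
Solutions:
 h(b) = C1*exp(-4*b)


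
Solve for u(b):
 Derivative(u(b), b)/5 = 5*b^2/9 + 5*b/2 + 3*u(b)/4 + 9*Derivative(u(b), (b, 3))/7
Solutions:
 u(b) = C1*exp(105^(1/3)*b*(4*105^(1/3)/(sqrt(4093905) + 2025)^(1/3) + (sqrt(4093905) + 2025)^(1/3))/180)*sin(3^(1/6)*35^(1/3)*b*(-3^(2/3)*(sqrt(4093905) + 2025)^(1/3) + 12*35^(1/3)/(sqrt(4093905) + 2025)^(1/3))/180) + C2*exp(105^(1/3)*b*(4*105^(1/3)/(sqrt(4093905) + 2025)^(1/3) + (sqrt(4093905) + 2025)^(1/3))/180)*cos(3^(1/6)*35^(1/3)*b*(-3^(2/3)*(sqrt(4093905) + 2025)^(1/3) + 12*35^(1/3)/(sqrt(4093905) + 2025)^(1/3))/180) + C3*exp(-105^(1/3)*b*(4*105^(1/3)/(sqrt(4093905) + 2025)^(1/3) + (sqrt(4093905) + 2025)^(1/3))/90) - 20*b^2/27 - 302*b/81 - 1208/1215


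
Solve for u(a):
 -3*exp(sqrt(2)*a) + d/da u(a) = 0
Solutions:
 u(a) = C1 + 3*sqrt(2)*exp(sqrt(2)*a)/2


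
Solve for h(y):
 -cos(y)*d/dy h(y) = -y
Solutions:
 h(y) = C1 + Integral(y/cos(y), y)


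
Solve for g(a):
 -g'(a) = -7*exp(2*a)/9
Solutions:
 g(a) = C1 + 7*exp(2*a)/18


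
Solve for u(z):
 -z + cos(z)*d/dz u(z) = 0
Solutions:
 u(z) = C1 + Integral(z/cos(z), z)


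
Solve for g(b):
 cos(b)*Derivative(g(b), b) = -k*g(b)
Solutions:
 g(b) = C1*exp(k*(log(sin(b) - 1) - log(sin(b) + 1))/2)


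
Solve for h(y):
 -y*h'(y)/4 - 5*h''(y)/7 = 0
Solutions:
 h(y) = C1 + C2*erf(sqrt(70)*y/20)


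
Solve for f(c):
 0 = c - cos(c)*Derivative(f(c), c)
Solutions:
 f(c) = C1 + Integral(c/cos(c), c)


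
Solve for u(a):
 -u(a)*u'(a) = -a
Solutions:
 u(a) = -sqrt(C1 + a^2)
 u(a) = sqrt(C1 + a^2)


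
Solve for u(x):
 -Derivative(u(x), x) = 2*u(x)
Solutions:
 u(x) = C1*exp(-2*x)


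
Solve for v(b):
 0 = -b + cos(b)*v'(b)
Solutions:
 v(b) = C1 + Integral(b/cos(b), b)


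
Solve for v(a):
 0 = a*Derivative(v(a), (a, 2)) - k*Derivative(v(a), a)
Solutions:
 v(a) = C1 + a^(re(k) + 1)*(C2*sin(log(a)*Abs(im(k))) + C3*cos(log(a)*im(k)))


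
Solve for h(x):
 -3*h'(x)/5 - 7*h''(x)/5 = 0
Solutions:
 h(x) = C1 + C2*exp(-3*x/7)


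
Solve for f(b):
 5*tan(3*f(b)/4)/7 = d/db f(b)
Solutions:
 f(b) = -4*asin(C1*exp(15*b/28))/3 + 4*pi/3
 f(b) = 4*asin(C1*exp(15*b/28))/3


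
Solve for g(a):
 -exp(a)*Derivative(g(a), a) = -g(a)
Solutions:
 g(a) = C1*exp(-exp(-a))


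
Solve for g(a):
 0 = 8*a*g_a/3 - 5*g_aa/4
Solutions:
 g(a) = C1 + C2*erfi(4*sqrt(15)*a/15)


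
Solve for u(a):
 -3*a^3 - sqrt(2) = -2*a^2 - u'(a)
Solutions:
 u(a) = C1 + 3*a^4/4 - 2*a^3/3 + sqrt(2)*a


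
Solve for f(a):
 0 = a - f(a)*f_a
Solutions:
 f(a) = -sqrt(C1 + a^2)
 f(a) = sqrt(C1 + a^2)


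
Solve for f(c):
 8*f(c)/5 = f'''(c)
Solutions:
 f(c) = C3*exp(2*5^(2/3)*c/5) + (C1*sin(sqrt(3)*5^(2/3)*c/5) + C2*cos(sqrt(3)*5^(2/3)*c/5))*exp(-5^(2/3)*c/5)


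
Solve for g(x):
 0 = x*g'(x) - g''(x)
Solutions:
 g(x) = C1 + C2*erfi(sqrt(2)*x/2)


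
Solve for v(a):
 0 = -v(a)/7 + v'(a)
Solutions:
 v(a) = C1*exp(a/7)


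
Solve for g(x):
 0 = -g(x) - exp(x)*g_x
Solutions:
 g(x) = C1*exp(exp(-x))


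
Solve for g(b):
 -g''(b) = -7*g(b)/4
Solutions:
 g(b) = C1*exp(-sqrt(7)*b/2) + C2*exp(sqrt(7)*b/2)


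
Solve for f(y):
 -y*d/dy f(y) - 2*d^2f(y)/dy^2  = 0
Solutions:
 f(y) = C1 + C2*erf(y/2)


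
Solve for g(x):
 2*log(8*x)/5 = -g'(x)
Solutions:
 g(x) = C1 - 2*x*log(x)/5 - 6*x*log(2)/5 + 2*x/5


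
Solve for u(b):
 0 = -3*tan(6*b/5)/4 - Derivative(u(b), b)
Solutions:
 u(b) = C1 + 5*log(cos(6*b/5))/8


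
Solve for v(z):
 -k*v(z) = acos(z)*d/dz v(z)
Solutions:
 v(z) = C1*exp(-k*Integral(1/acos(z), z))


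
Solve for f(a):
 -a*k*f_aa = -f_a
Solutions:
 f(a) = C1 + a^(((re(k) + 1)*re(k) + im(k)^2)/(re(k)^2 + im(k)^2))*(C2*sin(log(a)*Abs(im(k))/(re(k)^2 + im(k)^2)) + C3*cos(log(a)*im(k)/(re(k)^2 + im(k)^2)))


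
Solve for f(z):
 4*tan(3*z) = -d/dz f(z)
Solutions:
 f(z) = C1 + 4*log(cos(3*z))/3


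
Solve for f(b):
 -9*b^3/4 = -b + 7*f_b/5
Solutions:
 f(b) = C1 - 45*b^4/112 + 5*b^2/14


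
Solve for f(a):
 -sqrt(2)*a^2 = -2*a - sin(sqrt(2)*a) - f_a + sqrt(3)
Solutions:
 f(a) = C1 + sqrt(2)*a^3/3 - a^2 + sqrt(3)*a + sqrt(2)*cos(sqrt(2)*a)/2


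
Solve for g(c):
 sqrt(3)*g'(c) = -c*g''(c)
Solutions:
 g(c) = C1 + C2*c^(1 - sqrt(3))


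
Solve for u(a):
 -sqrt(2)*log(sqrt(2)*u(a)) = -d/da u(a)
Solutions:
 -sqrt(2)*Integral(1/(2*log(_y) + log(2)), (_y, u(a))) = C1 - a


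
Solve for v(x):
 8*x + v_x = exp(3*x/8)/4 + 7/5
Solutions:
 v(x) = C1 - 4*x^2 + 7*x/5 + 2*exp(3*x/8)/3


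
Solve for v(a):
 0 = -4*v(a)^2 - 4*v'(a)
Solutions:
 v(a) = 1/(C1 + a)


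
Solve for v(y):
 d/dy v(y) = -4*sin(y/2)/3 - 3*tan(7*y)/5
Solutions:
 v(y) = C1 + 3*log(cos(7*y))/35 + 8*cos(y/2)/3


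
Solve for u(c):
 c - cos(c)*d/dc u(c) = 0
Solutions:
 u(c) = C1 + Integral(c/cos(c), c)


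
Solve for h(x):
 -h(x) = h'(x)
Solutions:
 h(x) = C1*exp(-x)


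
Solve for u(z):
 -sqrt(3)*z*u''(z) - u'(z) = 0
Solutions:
 u(z) = C1 + C2*z^(1 - sqrt(3)/3)


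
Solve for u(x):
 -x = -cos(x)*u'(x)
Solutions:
 u(x) = C1 + Integral(x/cos(x), x)


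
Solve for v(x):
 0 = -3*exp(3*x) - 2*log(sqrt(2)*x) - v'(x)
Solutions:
 v(x) = C1 - 2*x*log(x) + x*(2 - log(2)) - exp(3*x)


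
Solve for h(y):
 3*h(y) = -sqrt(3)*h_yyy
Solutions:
 h(y) = C3*exp(-3^(1/6)*y) + (C1*sin(3^(2/3)*y/2) + C2*cos(3^(2/3)*y/2))*exp(3^(1/6)*y/2)


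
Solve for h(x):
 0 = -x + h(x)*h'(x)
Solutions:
 h(x) = -sqrt(C1 + x^2)
 h(x) = sqrt(C1 + x^2)


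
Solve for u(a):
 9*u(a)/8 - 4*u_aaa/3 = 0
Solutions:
 u(a) = C3*exp(3*2^(1/3)*a/4) + (C1*sin(3*2^(1/3)*sqrt(3)*a/8) + C2*cos(3*2^(1/3)*sqrt(3)*a/8))*exp(-3*2^(1/3)*a/8)


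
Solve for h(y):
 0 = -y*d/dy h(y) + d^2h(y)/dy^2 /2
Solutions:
 h(y) = C1 + C2*erfi(y)


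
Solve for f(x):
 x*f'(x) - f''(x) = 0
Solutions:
 f(x) = C1 + C2*erfi(sqrt(2)*x/2)


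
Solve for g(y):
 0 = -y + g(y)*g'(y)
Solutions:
 g(y) = -sqrt(C1 + y^2)
 g(y) = sqrt(C1 + y^2)


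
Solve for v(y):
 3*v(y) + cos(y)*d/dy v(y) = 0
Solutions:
 v(y) = C1*(sin(y) - 1)^(3/2)/(sin(y) + 1)^(3/2)


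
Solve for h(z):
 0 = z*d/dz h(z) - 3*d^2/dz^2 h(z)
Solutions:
 h(z) = C1 + C2*erfi(sqrt(6)*z/6)


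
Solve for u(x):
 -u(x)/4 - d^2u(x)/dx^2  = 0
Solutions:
 u(x) = C1*sin(x/2) + C2*cos(x/2)


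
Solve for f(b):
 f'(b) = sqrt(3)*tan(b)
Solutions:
 f(b) = C1 - sqrt(3)*log(cos(b))


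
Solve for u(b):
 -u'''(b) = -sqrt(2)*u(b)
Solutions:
 u(b) = C3*exp(2^(1/6)*b) + (C1*sin(2^(1/6)*sqrt(3)*b/2) + C2*cos(2^(1/6)*sqrt(3)*b/2))*exp(-2^(1/6)*b/2)


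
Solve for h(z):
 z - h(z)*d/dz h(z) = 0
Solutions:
 h(z) = -sqrt(C1 + z^2)
 h(z) = sqrt(C1 + z^2)


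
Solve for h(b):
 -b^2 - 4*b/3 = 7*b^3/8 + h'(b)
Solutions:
 h(b) = C1 - 7*b^4/32 - b^3/3 - 2*b^2/3


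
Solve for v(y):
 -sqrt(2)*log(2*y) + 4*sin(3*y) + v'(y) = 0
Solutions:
 v(y) = C1 + sqrt(2)*y*(log(y) - 1) + sqrt(2)*y*log(2) + 4*cos(3*y)/3


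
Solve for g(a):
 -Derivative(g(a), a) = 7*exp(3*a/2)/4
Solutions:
 g(a) = C1 - 7*exp(3*a/2)/6


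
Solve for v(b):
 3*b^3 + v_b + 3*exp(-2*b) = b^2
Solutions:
 v(b) = C1 - 3*b^4/4 + b^3/3 + 3*exp(-2*b)/2


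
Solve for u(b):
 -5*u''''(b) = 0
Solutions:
 u(b) = C1 + C2*b + C3*b^2 + C4*b^3


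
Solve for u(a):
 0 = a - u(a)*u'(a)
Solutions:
 u(a) = -sqrt(C1 + a^2)
 u(a) = sqrt(C1 + a^2)


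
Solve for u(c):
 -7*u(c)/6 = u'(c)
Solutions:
 u(c) = C1*exp(-7*c/6)


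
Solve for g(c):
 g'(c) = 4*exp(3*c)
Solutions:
 g(c) = C1 + 4*exp(3*c)/3


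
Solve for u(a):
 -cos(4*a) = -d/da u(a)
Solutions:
 u(a) = C1 + sin(4*a)/4


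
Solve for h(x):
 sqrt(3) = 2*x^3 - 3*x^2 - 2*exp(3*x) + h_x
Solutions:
 h(x) = C1 - x^4/2 + x^3 + sqrt(3)*x + 2*exp(3*x)/3


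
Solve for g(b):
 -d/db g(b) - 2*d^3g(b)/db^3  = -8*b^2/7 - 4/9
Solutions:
 g(b) = C1 + C2*sin(sqrt(2)*b/2) + C3*cos(sqrt(2)*b/2) + 8*b^3/21 - 260*b/63


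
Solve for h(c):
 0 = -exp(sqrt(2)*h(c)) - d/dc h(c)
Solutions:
 h(c) = sqrt(2)*(2*log(1/(C1 + c)) - log(2))/4


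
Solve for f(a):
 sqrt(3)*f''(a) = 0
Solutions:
 f(a) = C1 + C2*a


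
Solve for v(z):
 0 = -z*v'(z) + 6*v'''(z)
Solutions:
 v(z) = C1 + Integral(C2*airyai(6^(2/3)*z/6) + C3*airybi(6^(2/3)*z/6), z)


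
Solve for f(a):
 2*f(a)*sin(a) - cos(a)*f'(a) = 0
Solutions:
 f(a) = C1/cos(a)^2


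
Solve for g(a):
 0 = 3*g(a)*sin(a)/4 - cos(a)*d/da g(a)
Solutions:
 g(a) = C1/cos(a)^(3/4)


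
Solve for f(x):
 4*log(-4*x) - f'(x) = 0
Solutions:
 f(x) = C1 + 4*x*log(-x) + 4*x*(-1 + 2*log(2))


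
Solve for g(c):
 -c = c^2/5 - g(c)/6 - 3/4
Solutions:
 g(c) = 6*c^2/5 + 6*c - 9/2


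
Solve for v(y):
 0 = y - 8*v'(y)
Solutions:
 v(y) = C1 + y^2/16


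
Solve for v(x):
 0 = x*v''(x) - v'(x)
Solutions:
 v(x) = C1 + C2*x^2


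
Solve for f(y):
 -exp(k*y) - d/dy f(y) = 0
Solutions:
 f(y) = C1 - exp(k*y)/k


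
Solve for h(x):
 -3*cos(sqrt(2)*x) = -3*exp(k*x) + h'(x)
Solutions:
 h(x) = C1 - 3*sqrt(2)*sin(sqrt(2)*x)/2 + 3*exp(k*x)/k


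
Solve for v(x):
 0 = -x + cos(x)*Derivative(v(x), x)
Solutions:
 v(x) = C1 + Integral(x/cos(x), x)


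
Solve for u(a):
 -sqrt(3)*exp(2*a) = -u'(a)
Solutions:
 u(a) = C1 + sqrt(3)*exp(2*a)/2


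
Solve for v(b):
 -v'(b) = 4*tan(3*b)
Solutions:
 v(b) = C1 + 4*log(cos(3*b))/3


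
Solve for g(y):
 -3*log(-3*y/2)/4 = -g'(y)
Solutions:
 g(y) = C1 + 3*y*log(-y)/4 + 3*y*(-1 - log(2) + log(3))/4


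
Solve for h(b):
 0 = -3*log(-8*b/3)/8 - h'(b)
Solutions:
 h(b) = C1 - 3*b*log(-b)/8 + 3*b*(-3*log(2) + 1 + log(3))/8


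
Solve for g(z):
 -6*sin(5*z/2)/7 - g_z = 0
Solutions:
 g(z) = C1 + 12*cos(5*z/2)/35


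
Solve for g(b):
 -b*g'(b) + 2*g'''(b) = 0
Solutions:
 g(b) = C1 + Integral(C2*airyai(2^(2/3)*b/2) + C3*airybi(2^(2/3)*b/2), b)


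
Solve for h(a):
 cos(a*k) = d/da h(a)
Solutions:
 h(a) = C1 + sin(a*k)/k


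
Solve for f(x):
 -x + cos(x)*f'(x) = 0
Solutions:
 f(x) = C1 + Integral(x/cos(x), x)


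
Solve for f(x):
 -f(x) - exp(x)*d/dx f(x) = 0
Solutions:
 f(x) = C1*exp(exp(-x))


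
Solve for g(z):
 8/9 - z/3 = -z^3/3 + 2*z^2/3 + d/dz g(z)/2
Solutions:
 g(z) = C1 + z^4/6 - 4*z^3/9 - z^2/3 + 16*z/9


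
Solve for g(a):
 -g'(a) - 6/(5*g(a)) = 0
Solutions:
 g(a) = -sqrt(C1 - 60*a)/5
 g(a) = sqrt(C1 - 60*a)/5


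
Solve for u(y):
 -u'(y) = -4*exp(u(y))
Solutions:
 u(y) = log(-1/(C1 + 4*y))


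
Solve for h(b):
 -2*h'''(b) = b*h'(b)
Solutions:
 h(b) = C1 + Integral(C2*airyai(-2^(2/3)*b/2) + C3*airybi(-2^(2/3)*b/2), b)


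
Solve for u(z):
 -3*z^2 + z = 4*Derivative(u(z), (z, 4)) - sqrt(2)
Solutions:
 u(z) = C1 + C2*z + C3*z^2 + C4*z^3 - z^6/480 + z^5/480 + sqrt(2)*z^4/96


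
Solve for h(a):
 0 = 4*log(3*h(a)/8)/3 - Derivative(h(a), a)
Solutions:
 3*Integral(1/(-log(_y) - log(3) + 3*log(2)), (_y, h(a)))/4 = C1 - a


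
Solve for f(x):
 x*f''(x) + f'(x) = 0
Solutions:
 f(x) = C1 + C2*log(x)


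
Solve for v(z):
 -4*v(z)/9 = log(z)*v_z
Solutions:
 v(z) = C1*exp(-4*li(z)/9)


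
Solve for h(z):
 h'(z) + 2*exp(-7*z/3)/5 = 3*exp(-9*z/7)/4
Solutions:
 h(z) = C1 + 6*exp(-7*z/3)/35 - 7*exp(-9*z/7)/12


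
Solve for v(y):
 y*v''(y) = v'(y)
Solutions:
 v(y) = C1 + C2*y^2


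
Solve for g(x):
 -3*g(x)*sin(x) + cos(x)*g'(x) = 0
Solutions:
 g(x) = C1/cos(x)^3


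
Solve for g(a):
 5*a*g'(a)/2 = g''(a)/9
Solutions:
 g(a) = C1 + C2*erfi(3*sqrt(5)*a/2)


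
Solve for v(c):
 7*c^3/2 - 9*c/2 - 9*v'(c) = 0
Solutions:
 v(c) = C1 + 7*c^4/72 - c^2/4


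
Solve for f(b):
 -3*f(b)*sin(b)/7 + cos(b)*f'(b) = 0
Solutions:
 f(b) = C1/cos(b)^(3/7)


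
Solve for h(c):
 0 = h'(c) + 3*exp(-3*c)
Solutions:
 h(c) = C1 + exp(-3*c)


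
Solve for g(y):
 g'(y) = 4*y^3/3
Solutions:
 g(y) = C1 + y^4/3


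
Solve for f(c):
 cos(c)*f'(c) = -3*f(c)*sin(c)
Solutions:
 f(c) = C1*cos(c)^3


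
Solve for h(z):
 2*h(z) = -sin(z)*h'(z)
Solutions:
 h(z) = C1*(cos(z) + 1)/(cos(z) - 1)


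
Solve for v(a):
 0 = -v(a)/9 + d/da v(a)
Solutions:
 v(a) = C1*exp(a/9)


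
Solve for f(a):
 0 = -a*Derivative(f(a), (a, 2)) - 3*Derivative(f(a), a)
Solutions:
 f(a) = C1 + C2/a^2


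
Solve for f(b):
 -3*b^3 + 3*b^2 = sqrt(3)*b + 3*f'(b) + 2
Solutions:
 f(b) = C1 - b^4/4 + b^3/3 - sqrt(3)*b^2/6 - 2*b/3


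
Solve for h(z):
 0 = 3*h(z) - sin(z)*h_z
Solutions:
 h(z) = C1*(cos(z) - 1)^(3/2)/(cos(z) + 1)^(3/2)


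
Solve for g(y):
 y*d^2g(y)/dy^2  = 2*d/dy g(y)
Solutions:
 g(y) = C1 + C2*y^3


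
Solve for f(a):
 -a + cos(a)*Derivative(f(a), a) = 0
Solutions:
 f(a) = C1 + Integral(a/cos(a), a)


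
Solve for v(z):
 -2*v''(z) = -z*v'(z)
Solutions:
 v(z) = C1 + C2*erfi(z/2)


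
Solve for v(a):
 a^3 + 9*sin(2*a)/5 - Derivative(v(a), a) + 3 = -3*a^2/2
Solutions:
 v(a) = C1 + a^4/4 + a^3/2 + 3*a - 9*cos(2*a)/10


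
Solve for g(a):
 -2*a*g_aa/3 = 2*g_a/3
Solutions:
 g(a) = C1 + C2*log(a)


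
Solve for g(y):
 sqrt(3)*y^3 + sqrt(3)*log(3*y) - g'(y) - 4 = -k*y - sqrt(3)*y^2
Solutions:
 g(y) = C1 + k*y^2/2 + sqrt(3)*y^4/4 + sqrt(3)*y^3/3 + sqrt(3)*y*log(y) - 4*y - sqrt(3)*y + sqrt(3)*y*log(3)


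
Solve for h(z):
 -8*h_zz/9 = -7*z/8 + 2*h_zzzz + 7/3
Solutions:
 h(z) = C1 + C2*z + C3*sin(2*z/3) + C4*cos(2*z/3) + 21*z^3/128 - 21*z^2/16


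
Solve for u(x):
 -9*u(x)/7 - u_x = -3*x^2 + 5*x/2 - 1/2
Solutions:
 u(x) = C1*exp(-9*x/7) + 7*x^2/3 - 301*x/54 + 1148/243


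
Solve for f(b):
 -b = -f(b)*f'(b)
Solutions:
 f(b) = -sqrt(C1 + b^2)
 f(b) = sqrt(C1 + b^2)


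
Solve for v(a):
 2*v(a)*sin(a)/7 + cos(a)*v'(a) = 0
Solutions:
 v(a) = C1*cos(a)^(2/7)


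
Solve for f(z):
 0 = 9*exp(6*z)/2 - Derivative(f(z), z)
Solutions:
 f(z) = C1 + 3*exp(6*z)/4


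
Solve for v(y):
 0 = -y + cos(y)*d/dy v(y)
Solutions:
 v(y) = C1 + Integral(y/cos(y), y)


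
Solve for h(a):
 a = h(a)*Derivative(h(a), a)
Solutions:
 h(a) = -sqrt(C1 + a^2)
 h(a) = sqrt(C1 + a^2)


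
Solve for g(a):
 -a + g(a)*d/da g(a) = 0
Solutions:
 g(a) = -sqrt(C1 + a^2)
 g(a) = sqrt(C1 + a^2)


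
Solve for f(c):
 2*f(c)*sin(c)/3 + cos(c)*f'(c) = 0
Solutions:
 f(c) = C1*cos(c)^(2/3)


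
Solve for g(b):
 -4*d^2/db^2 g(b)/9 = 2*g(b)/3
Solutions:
 g(b) = C1*sin(sqrt(6)*b/2) + C2*cos(sqrt(6)*b/2)


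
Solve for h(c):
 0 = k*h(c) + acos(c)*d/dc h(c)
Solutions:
 h(c) = C1*exp(-k*Integral(1/acos(c), c))


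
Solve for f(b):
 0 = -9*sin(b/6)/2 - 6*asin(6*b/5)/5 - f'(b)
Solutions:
 f(b) = C1 - 6*b*asin(6*b/5)/5 - sqrt(25 - 36*b^2)/5 + 27*cos(b/6)


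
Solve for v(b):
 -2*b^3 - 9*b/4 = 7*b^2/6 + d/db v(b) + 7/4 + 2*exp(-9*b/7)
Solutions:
 v(b) = C1 - b^4/2 - 7*b^3/18 - 9*b^2/8 - 7*b/4 + 14*exp(-9*b/7)/9


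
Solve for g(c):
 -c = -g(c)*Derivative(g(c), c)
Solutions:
 g(c) = -sqrt(C1 + c^2)
 g(c) = sqrt(C1 + c^2)


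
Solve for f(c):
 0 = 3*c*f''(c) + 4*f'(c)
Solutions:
 f(c) = C1 + C2/c^(1/3)


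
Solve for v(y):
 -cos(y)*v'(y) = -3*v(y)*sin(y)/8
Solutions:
 v(y) = C1/cos(y)^(3/8)


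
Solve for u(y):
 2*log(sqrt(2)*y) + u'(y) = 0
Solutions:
 u(y) = C1 - 2*y*log(y) - y*log(2) + 2*y


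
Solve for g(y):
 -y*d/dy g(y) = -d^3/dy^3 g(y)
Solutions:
 g(y) = C1 + Integral(C2*airyai(y) + C3*airybi(y), y)


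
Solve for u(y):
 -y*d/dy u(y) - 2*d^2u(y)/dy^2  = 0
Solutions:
 u(y) = C1 + C2*erf(y/2)


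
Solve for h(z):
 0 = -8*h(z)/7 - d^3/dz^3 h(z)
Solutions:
 h(z) = C3*exp(-2*7^(2/3)*z/7) + (C1*sin(sqrt(3)*7^(2/3)*z/7) + C2*cos(sqrt(3)*7^(2/3)*z/7))*exp(7^(2/3)*z/7)


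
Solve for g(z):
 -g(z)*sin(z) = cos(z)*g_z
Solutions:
 g(z) = C1*cos(z)


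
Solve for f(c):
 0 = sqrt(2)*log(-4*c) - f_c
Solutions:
 f(c) = C1 + sqrt(2)*c*log(-c) + sqrt(2)*c*(-1 + 2*log(2))


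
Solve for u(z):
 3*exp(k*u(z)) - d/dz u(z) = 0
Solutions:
 u(z) = Piecewise((log(-1/(C1*k + 3*k*z))/k, Ne(k, 0)), (nan, True))
 u(z) = Piecewise((C1 + 3*z, Eq(k, 0)), (nan, True))


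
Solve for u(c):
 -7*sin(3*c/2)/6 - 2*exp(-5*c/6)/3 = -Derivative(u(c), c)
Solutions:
 u(c) = C1 - 7*cos(3*c/2)/9 - 4*exp(-5*c/6)/5


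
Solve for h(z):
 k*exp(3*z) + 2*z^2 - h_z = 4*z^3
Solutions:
 h(z) = C1 + k*exp(3*z)/3 - z^4 + 2*z^3/3


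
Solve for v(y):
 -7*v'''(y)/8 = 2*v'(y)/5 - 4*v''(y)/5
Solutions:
 v(y) = C1 + (C2*sin(4*sqrt(19)*y/35) + C3*cos(4*sqrt(19)*y/35))*exp(16*y/35)


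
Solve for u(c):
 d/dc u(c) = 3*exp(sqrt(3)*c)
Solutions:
 u(c) = C1 + sqrt(3)*exp(sqrt(3)*c)


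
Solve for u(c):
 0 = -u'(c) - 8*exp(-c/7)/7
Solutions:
 u(c) = C1 + 8*exp(-c/7)


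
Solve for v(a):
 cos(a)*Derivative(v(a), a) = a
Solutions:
 v(a) = C1 + Integral(a/cos(a), a)


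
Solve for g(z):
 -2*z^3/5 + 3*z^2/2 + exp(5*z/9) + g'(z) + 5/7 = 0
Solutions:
 g(z) = C1 + z^4/10 - z^3/2 - 5*z/7 - 9*exp(5*z/9)/5


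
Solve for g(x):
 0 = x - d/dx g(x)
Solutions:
 g(x) = C1 + x^2/2


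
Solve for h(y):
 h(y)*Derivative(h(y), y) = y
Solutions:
 h(y) = -sqrt(C1 + y^2)
 h(y) = sqrt(C1 + y^2)


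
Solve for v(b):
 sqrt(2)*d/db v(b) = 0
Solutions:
 v(b) = C1


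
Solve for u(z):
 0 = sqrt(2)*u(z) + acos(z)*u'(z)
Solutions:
 u(z) = C1*exp(-sqrt(2)*Integral(1/acos(z), z))


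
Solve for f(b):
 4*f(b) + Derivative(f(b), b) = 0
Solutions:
 f(b) = C1*exp(-4*b)


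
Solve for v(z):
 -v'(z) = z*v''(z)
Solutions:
 v(z) = C1 + C2*log(z)


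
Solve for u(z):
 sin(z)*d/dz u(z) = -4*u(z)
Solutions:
 u(z) = C1*(cos(z)^2 + 2*cos(z) + 1)/(cos(z)^2 - 2*cos(z) + 1)


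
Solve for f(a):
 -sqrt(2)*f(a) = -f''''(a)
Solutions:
 f(a) = C1*exp(-2^(1/8)*a) + C2*exp(2^(1/8)*a) + C3*sin(2^(1/8)*a) + C4*cos(2^(1/8)*a)


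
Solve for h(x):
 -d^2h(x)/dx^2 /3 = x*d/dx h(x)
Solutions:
 h(x) = C1 + C2*erf(sqrt(6)*x/2)


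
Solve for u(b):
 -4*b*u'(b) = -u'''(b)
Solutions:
 u(b) = C1 + Integral(C2*airyai(2^(2/3)*b) + C3*airybi(2^(2/3)*b), b)


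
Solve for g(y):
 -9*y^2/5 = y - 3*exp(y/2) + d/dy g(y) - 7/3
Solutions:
 g(y) = C1 - 3*y^3/5 - y^2/2 + 7*y/3 + 6*exp(y/2)


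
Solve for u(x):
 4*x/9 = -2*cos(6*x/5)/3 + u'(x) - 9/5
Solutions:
 u(x) = C1 + 2*x^2/9 + 9*x/5 + 5*sin(6*x/5)/9


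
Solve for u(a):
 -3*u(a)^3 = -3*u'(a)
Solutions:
 u(a) = -sqrt(2)*sqrt(-1/(C1 + a))/2
 u(a) = sqrt(2)*sqrt(-1/(C1 + a))/2


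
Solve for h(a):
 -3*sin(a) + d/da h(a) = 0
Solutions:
 h(a) = C1 - 3*cos(a)


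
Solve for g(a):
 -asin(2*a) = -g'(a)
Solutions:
 g(a) = C1 + a*asin(2*a) + sqrt(1 - 4*a^2)/2


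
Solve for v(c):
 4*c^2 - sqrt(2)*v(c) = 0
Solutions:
 v(c) = 2*sqrt(2)*c^2


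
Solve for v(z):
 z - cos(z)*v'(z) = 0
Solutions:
 v(z) = C1 + Integral(z/cos(z), z)


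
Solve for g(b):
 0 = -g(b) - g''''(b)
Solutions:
 g(b) = (C1*sin(sqrt(2)*b/2) + C2*cos(sqrt(2)*b/2))*exp(-sqrt(2)*b/2) + (C3*sin(sqrt(2)*b/2) + C4*cos(sqrt(2)*b/2))*exp(sqrt(2)*b/2)


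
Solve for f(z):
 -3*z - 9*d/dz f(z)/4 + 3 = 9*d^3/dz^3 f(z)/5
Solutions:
 f(z) = C1 + C2*sin(sqrt(5)*z/2) + C3*cos(sqrt(5)*z/2) - 2*z^2/3 + 4*z/3


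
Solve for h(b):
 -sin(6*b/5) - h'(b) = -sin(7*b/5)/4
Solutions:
 h(b) = C1 + 5*cos(6*b/5)/6 - 5*cos(7*b/5)/28


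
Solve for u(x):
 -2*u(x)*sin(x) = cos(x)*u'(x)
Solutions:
 u(x) = C1*cos(x)^2


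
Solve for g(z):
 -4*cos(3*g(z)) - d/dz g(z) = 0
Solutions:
 g(z) = -asin((C1 + exp(24*z))/(C1 - exp(24*z)))/3 + pi/3
 g(z) = asin((C1 + exp(24*z))/(C1 - exp(24*z)))/3


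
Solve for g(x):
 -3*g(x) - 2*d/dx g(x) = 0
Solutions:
 g(x) = C1*exp(-3*x/2)


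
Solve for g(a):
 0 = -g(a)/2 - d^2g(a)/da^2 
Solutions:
 g(a) = C1*sin(sqrt(2)*a/2) + C2*cos(sqrt(2)*a/2)


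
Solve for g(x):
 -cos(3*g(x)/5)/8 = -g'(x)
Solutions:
 -x/8 - 5*log(sin(3*g(x)/5) - 1)/6 + 5*log(sin(3*g(x)/5) + 1)/6 = C1


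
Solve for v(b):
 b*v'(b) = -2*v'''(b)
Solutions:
 v(b) = C1 + Integral(C2*airyai(-2^(2/3)*b/2) + C3*airybi(-2^(2/3)*b/2), b)


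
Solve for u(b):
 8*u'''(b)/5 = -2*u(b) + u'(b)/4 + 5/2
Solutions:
 u(b) = C1*exp(30^(1/3)*b*(30^(1/3)/(sqrt(82914) + 288)^(1/3) + (sqrt(82914) + 288)^(1/3))/48)*sin(10^(1/3)*3^(1/6)*b*(-3^(2/3)*(sqrt(82914) + 288)^(1/3) + 3*10^(1/3)/(sqrt(82914) + 288)^(1/3))/48) + C2*exp(30^(1/3)*b*(30^(1/3)/(sqrt(82914) + 288)^(1/3) + (sqrt(82914) + 288)^(1/3))/48)*cos(10^(1/3)*3^(1/6)*b*(-3^(2/3)*(sqrt(82914) + 288)^(1/3) + 3*10^(1/3)/(sqrt(82914) + 288)^(1/3))/48) + C3*exp(-30^(1/3)*b*(30^(1/3)/(sqrt(82914) + 288)^(1/3) + (sqrt(82914) + 288)^(1/3))/24) + 5/4


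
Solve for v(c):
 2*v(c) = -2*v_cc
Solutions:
 v(c) = C1*sin(c) + C2*cos(c)


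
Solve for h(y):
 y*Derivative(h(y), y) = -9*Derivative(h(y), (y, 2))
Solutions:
 h(y) = C1 + C2*erf(sqrt(2)*y/6)


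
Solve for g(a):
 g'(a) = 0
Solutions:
 g(a) = C1


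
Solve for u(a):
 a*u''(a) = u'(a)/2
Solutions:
 u(a) = C1 + C2*a^(3/2)


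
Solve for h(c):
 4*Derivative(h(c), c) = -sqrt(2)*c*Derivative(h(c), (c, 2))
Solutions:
 h(c) = C1 + C2*c^(1 - 2*sqrt(2))


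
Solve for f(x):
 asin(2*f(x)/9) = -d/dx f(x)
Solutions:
 Integral(1/asin(2*_y/9), (_y, f(x))) = C1 - x


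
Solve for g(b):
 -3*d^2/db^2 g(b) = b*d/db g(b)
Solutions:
 g(b) = C1 + C2*erf(sqrt(6)*b/6)


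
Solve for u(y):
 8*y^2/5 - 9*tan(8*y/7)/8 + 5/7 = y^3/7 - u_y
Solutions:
 u(y) = C1 + y^4/28 - 8*y^3/15 - 5*y/7 - 63*log(cos(8*y/7))/64


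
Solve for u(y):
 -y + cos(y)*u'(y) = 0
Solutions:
 u(y) = C1 + Integral(y/cos(y), y)


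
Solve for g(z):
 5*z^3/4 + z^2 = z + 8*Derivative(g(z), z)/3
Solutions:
 g(z) = C1 + 15*z^4/128 + z^3/8 - 3*z^2/16


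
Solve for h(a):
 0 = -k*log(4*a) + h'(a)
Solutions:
 h(a) = C1 + a*k*log(a) - a*k + a*k*log(4)


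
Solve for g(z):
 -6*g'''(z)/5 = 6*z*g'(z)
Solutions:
 g(z) = C1 + Integral(C2*airyai(-5^(1/3)*z) + C3*airybi(-5^(1/3)*z), z)


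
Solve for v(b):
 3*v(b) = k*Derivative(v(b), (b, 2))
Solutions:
 v(b) = C1*exp(-sqrt(3)*b*sqrt(1/k)) + C2*exp(sqrt(3)*b*sqrt(1/k))


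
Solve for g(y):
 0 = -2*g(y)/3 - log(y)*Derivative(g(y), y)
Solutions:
 g(y) = C1*exp(-2*li(y)/3)


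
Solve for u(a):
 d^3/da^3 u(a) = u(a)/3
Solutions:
 u(a) = C3*exp(3^(2/3)*a/3) + (C1*sin(3^(1/6)*a/2) + C2*cos(3^(1/6)*a/2))*exp(-3^(2/3)*a/6)


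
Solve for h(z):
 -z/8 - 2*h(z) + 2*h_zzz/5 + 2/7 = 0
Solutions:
 h(z) = C3*exp(5^(1/3)*z) - z/16 + (C1*sin(sqrt(3)*5^(1/3)*z/2) + C2*cos(sqrt(3)*5^(1/3)*z/2))*exp(-5^(1/3)*z/2) + 1/7


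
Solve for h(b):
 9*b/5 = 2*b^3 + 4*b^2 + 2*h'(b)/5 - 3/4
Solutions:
 h(b) = C1 - 5*b^4/4 - 10*b^3/3 + 9*b^2/4 + 15*b/8


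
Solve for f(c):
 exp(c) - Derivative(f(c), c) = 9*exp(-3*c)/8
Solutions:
 f(c) = C1 + exp(c) + 3*exp(-3*c)/8


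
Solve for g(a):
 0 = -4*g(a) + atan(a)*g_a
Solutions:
 g(a) = C1*exp(4*Integral(1/atan(a), a))


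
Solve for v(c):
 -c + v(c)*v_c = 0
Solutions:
 v(c) = -sqrt(C1 + c^2)
 v(c) = sqrt(C1 + c^2)


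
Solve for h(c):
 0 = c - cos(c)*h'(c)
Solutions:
 h(c) = C1 + Integral(c/cos(c), c)


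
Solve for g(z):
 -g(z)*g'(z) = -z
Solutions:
 g(z) = -sqrt(C1 + z^2)
 g(z) = sqrt(C1 + z^2)


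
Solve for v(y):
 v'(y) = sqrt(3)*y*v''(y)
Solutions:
 v(y) = C1 + C2*y^(sqrt(3)/3 + 1)


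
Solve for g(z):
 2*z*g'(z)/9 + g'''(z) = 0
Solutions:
 g(z) = C1 + Integral(C2*airyai(-6^(1/3)*z/3) + C3*airybi(-6^(1/3)*z/3), z)


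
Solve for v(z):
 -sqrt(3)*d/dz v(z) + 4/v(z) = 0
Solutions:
 v(z) = -sqrt(C1 + 24*sqrt(3)*z)/3
 v(z) = sqrt(C1 + 24*sqrt(3)*z)/3


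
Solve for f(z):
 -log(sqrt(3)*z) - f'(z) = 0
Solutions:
 f(z) = C1 - z*log(z) - z*log(3)/2 + z


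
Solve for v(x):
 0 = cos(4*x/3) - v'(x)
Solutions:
 v(x) = C1 + 3*sin(4*x/3)/4


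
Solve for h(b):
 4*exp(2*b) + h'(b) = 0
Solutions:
 h(b) = C1 - 2*exp(2*b)


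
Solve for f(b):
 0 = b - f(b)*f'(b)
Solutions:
 f(b) = -sqrt(C1 + b^2)
 f(b) = sqrt(C1 + b^2)


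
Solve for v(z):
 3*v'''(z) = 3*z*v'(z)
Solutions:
 v(z) = C1 + Integral(C2*airyai(z) + C3*airybi(z), z)


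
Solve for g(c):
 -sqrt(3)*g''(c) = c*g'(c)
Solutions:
 g(c) = C1 + C2*erf(sqrt(2)*3^(3/4)*c/6)


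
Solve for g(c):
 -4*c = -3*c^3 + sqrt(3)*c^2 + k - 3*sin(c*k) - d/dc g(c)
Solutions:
 g(c) = C1 - 3*c^4/4 + sqrt(3)*c^3/3 + 2*c^2 + c*k + 3*cos(c*k)/k


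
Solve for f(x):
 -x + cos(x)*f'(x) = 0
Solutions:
 f(x) = C1 + Integral(x/cos(x), x)


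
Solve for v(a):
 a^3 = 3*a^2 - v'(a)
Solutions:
 v(a) = C1 - a^4/4 + a^3


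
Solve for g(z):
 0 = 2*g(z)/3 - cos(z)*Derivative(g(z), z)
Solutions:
 g(z) = C1*(sin(z) + 1)^(1/3)/(sin(z) - 1)^(1/3)


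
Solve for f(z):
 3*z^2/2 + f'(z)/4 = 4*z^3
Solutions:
 f(z) = C1 + 4*z^4 - 2*z^3


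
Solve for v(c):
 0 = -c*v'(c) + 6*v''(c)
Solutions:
 v(c) = C1 + C2*erfi(sqrt(3)*c/6)


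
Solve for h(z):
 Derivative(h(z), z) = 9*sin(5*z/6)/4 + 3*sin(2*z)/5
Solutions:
 h(z) = C1 - 27*cos(5*z/6)/10 - 3*cos(2*z)/10


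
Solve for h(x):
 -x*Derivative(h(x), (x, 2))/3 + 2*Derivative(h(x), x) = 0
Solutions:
 h(x) = C1 + C2*x^7


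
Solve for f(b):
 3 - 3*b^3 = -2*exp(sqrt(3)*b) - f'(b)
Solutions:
 f(b) = C1 + 3*b^4/4 - 3*b - 2*sqrt(3)*exp(sqrt(3)*b)/3


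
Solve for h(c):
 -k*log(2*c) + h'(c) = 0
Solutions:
 h(c) = C1 + c*k*log(c) - c*k + c*k*log(2)


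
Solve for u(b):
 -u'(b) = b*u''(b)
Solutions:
 u(b) = C1 + C2*log(b)


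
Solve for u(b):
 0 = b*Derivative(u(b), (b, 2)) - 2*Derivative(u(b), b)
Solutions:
 u(b) = C1 + C2*b^3


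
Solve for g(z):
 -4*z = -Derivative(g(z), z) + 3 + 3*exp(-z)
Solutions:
 g(z) = C1 + 2*z^2 + 3*z - 3*exp(-z)


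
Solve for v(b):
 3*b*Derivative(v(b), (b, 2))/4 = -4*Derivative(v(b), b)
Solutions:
 v(b) = C1 + C2/b^(13/3)


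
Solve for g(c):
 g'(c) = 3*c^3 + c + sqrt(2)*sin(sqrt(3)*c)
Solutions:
 g(c) = C1 + 3*c^4/4 + c^2/2 - sqrt(6)*cos(sqrt(3)*c)/3


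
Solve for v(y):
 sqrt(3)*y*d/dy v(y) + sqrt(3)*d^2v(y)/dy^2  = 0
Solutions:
 v(y) = C1 + C2*erf(sqrt(2)*y/2)
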